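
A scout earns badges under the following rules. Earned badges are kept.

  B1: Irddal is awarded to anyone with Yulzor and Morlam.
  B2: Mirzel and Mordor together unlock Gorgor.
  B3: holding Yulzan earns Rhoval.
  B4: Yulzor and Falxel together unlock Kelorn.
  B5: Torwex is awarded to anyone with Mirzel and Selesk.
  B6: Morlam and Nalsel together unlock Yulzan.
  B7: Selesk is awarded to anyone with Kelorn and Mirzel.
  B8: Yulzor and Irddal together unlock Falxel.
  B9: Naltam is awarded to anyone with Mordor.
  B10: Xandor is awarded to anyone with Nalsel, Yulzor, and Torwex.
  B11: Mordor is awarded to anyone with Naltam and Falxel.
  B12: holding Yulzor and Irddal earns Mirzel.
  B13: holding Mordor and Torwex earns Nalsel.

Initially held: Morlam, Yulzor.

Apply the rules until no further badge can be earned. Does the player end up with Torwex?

Yes

With Yulzor and Morlam, Irddal is earned (B1).
With Yulzor and Irddal, Mirzel is earned (B12).
With Yulzor and Irddal, Falxel is earned (B8).
With Yulzor and Falxel, Kelorn is earned (B4).
With Kelorn and Mirzel, Selesk is earned (B7).
With Mirzel and Selesk, Torwex is earned (B5).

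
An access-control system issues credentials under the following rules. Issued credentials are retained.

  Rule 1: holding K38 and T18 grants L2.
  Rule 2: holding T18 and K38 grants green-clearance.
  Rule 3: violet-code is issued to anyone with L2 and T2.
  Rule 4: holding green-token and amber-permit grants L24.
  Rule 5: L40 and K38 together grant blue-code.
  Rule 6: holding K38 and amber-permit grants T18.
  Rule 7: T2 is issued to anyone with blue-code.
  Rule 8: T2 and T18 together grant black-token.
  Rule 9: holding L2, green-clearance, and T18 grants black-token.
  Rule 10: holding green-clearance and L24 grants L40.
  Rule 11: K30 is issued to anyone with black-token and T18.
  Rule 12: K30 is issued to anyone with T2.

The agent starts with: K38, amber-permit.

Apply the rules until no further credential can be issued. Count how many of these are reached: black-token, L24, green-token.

1

Holding K38 and amber-permit grants T18 (Rule 6).
Holding K38 and T18 grants L2 (Rule 1).
Holding T18 and K38 grants green-clearance (Rule 2).
Holding L2, green-clearance, and T18 grants black-token (Rule 9).
black-token: reached.
L24 would need green-token and amber-permit (Rule 4), but green-token is never granted.
No rule produces green-token, and it is not given.
Reached: black-token — 1 of the 3.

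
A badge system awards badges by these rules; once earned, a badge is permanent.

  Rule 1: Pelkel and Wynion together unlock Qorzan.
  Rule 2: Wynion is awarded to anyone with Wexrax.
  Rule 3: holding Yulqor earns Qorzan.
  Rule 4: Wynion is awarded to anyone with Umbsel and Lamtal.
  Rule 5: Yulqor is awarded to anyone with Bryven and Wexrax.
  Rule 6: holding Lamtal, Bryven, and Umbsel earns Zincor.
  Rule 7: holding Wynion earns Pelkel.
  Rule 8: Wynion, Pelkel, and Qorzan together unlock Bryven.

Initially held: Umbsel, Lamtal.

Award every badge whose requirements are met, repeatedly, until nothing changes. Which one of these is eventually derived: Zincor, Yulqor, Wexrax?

Zincor

With Umbsel and Lamtal, Wynion is earned (Rule 4).
With Wynion, Pelkel is earned (Rule 7).
With Pelkel and Wynion, Qorzan is earned (Rule 1).
With Wynion, Pelkel, and Qorzan, Bryven is earned (Rule 8).
With Lamtal, Bryven, and Umbsel, Zincor is earned (Rule 6).
No rule produces Wexrax, and it is not given. Yulqor would need Bryven and Wexrax (Rule 5), but Wexrax is never earned.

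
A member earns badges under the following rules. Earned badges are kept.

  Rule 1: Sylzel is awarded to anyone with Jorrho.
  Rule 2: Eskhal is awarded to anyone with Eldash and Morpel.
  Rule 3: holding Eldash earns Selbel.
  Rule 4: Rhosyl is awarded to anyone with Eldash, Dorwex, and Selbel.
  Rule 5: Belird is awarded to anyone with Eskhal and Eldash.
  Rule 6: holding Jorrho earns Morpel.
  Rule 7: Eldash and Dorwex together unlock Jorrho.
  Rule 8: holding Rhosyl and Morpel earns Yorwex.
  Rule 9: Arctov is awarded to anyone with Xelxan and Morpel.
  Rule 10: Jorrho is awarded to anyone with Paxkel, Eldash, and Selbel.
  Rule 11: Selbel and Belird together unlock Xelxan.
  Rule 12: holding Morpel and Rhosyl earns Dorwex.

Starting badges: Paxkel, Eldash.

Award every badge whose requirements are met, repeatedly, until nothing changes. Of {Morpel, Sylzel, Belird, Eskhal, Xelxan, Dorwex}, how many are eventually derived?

5

With Eldash, Selbel is earned (Rule 3).
With Paxkel, Eldash, and Selbel, Jorrho is earned (Rule 10).
With Jorrho, Morpel is earned (Rule 6).
With Jorrho, Sylzel is earned (Rule 1).
With Eldash and Morpel, Eskhal is earned (Rule 2).
With Eskhal and Eldash, Belird is earned (Rule 5).
With Selbel and Belird, Xelxan is earned (Rule 11).
Morpel: reached.
Sylzel: reached.
Belird: reached.
Eskhal: reached.
Xelxan: reached.
Dorwex would need Morpel and Rhosyl (Rule 12), but Rhosyl is never earned.
Reached: Morpel, Sylzel, Belird, Eskhal, and Xelxan — 5 of the 6.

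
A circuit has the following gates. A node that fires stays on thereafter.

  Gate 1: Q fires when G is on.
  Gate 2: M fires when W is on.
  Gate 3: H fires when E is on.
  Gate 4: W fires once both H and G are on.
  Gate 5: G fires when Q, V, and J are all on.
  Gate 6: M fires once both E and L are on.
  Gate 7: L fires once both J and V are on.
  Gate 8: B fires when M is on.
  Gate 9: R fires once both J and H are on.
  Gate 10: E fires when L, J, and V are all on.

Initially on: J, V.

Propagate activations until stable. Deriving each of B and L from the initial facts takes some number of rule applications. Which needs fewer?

L

L: J and V are on, so L fires (Gate 7). [1 rule application]
B: J and V are on, so L fires (Gate 7). Gate 10: L, J, and V on → E on. E and L are on, so M fires (Gate 6). M is on, so B fires (Gate 8). [4 rule applications]
L needs fewer.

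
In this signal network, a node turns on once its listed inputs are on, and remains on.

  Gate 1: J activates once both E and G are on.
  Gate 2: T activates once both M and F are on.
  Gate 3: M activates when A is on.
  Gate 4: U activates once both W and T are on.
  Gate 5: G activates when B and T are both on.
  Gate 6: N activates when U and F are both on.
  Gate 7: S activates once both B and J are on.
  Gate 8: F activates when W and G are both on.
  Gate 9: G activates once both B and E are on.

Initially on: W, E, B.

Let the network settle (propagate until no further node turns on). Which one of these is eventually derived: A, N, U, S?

Gate 9: B and E on → G on.
E and G are on, so J activates (Gate 1).
Gate 7: B and J on → S on.
N would need U and F (Gate 6), but U never turns on. U would need W and T (Gate 4), but T never turns on. No rule produces A, and it is not given.

S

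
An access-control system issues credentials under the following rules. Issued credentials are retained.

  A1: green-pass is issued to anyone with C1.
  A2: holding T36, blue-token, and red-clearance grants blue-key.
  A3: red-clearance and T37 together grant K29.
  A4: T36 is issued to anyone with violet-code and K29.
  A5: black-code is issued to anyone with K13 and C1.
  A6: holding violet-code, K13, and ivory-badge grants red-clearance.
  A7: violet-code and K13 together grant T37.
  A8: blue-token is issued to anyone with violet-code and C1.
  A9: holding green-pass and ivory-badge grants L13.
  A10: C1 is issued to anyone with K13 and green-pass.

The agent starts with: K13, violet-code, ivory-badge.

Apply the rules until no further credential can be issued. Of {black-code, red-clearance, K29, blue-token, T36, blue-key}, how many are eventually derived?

Holding violet-code and K13 grants T37 (A7).
Holding violet-code, K13, and ivory-badge grants red-clearance (A6).
Holding red-clearance and T37 grants K29 (A3).
Holding violet-code and K29 grants T36 (A4).
black-code would need K13 and C1 (A5), but C1 is never granted.
red-clearance: reached.
K29: reached.
blue-token would need violet-code and C1 (A8), but C1 is never granted.
T36: reached.
blue-key would need T36, blue-token, and red-clearance (A2), but blue-token is never granted.
Reached: red-clearance, K29, and T36 — 3 of the 6.

3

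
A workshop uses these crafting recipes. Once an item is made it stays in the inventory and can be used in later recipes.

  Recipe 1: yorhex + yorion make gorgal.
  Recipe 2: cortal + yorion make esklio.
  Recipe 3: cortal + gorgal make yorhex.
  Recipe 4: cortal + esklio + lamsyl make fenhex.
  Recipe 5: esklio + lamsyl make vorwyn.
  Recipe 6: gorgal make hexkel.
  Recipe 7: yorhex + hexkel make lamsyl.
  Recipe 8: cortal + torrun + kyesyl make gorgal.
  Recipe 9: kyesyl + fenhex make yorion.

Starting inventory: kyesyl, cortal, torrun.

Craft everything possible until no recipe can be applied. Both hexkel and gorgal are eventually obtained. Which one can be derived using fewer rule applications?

gorgal: cortal + torrun + kyesyl → gorgal (Recipe 8). [1 rule application]
hexkel: Using Recipe 8, cortal, torrun, and kyesyl make gorgal. gorgal → hexkel (Recipe 6). [2 rule applications]
gorgal needs fewer.

gorgal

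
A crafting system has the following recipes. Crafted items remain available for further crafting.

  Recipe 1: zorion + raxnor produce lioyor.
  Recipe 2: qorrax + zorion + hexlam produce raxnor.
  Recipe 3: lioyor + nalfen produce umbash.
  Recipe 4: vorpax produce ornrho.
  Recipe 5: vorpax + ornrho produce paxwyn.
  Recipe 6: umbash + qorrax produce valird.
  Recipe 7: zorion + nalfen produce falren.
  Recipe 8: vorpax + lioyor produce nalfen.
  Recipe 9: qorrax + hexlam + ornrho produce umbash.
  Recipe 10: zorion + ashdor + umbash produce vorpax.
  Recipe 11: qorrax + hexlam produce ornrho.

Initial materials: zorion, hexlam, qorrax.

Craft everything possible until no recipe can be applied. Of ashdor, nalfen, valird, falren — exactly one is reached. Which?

qorrax + hexlam → ornrho (Recipe 11).
qorrax + hexlam + ornrho → umbash (Recipe 9).
umbash + qorrax → valird (Recipe 6).
No rule produces ashdor, and it is not given. falren would need zorion and nalfen (Recipe 7), but nalfen is never obtained. nalfen would need vorpax and lioyor (Recipe 8), but vorpax is never obtained.

valird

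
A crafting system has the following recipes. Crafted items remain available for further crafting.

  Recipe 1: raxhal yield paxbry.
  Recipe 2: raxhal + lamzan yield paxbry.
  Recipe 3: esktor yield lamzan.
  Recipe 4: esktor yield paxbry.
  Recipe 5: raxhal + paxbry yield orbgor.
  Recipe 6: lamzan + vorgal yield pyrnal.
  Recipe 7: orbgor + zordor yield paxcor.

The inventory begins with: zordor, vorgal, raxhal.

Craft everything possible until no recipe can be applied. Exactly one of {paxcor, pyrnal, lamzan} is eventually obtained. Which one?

paxcor

Using Recipe 1, raxhal makes paxbry.
raxhal + paxbry → orbgor (Recipe 5).
Using Recipe 7, orbgor and zordor make paxcor.
lamzan would need esktor (Recipe 3), but esktor is never obtained. pyrnal would need lamzan and vorgal (Recipe 6), but lamzan is never obtained.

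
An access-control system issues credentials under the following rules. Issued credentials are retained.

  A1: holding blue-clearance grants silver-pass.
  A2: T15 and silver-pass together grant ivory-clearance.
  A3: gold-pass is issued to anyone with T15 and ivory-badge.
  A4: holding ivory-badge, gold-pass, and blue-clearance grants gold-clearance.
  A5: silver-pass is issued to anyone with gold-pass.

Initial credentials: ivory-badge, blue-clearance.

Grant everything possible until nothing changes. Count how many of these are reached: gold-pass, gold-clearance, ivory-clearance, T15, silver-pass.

1

Holding blue-clearance grants silver-pass (A1).
gold-pass would need T15 and ivory-badge (A3), but T15 is never granted.
gold-clearance would need ivory-badge, gold-pass, and blue-clearance (A4), but gold-pass is never granted.
ivory-clearance would need T15 and silver-pass (A2), but T15 is never granted.
No rule produces T15, and it is not given.
silver-pass: reached.
Reached: silver-pass — 1 of the 5.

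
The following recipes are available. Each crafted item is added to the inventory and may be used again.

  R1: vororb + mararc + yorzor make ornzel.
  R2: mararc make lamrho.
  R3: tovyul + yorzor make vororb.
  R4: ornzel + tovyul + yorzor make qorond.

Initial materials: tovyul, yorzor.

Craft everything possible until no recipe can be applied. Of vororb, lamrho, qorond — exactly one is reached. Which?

vororb

Using R3, tovyul and yorzor make vororb.
qorond would need ornzel, tovyul, and yorzor (R4), but ornzel is never obtained. lamrho would need mararc (R2), but mararc is never obtained.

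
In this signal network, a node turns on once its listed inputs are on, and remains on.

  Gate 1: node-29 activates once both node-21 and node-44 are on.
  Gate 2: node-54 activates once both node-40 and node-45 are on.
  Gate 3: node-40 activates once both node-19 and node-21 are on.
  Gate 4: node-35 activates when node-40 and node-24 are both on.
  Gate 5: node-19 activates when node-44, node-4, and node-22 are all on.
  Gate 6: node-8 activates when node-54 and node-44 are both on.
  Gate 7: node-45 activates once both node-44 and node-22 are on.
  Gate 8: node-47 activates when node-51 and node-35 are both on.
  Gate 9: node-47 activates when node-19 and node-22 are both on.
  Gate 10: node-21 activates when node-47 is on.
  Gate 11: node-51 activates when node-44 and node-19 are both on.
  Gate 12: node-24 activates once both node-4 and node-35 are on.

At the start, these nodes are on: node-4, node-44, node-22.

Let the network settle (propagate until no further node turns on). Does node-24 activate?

node-24 would need node-4 and node-35 (Gate 12), but node-35 never turns on.

No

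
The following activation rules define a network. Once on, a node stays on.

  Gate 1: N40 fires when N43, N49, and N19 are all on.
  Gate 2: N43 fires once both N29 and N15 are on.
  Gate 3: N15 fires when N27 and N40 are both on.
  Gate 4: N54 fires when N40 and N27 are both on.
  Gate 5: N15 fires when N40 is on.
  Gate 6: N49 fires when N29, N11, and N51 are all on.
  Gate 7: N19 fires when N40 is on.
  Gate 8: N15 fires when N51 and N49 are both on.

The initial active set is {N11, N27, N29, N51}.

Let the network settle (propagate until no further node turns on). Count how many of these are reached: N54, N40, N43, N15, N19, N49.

N29, N11, and N51 are on, so N49 fires (Gate 6).
Gate 8: N51 and N49 on → N15 on.
N29 and N15 are on, so N43 fires (Gate 2).
N54 would need N40 and N27 (Gate 4), but N40 never turns on.
N40 would need N43, N49, and N19 (Gate 1), but N19 never turns on.
N43: reached.
N15: reached.
N19 would need N40 (Gate 7), but N40 never turns on.
N49: reached.
Reached: N43, N15, and N49 — 3 of the 6.

3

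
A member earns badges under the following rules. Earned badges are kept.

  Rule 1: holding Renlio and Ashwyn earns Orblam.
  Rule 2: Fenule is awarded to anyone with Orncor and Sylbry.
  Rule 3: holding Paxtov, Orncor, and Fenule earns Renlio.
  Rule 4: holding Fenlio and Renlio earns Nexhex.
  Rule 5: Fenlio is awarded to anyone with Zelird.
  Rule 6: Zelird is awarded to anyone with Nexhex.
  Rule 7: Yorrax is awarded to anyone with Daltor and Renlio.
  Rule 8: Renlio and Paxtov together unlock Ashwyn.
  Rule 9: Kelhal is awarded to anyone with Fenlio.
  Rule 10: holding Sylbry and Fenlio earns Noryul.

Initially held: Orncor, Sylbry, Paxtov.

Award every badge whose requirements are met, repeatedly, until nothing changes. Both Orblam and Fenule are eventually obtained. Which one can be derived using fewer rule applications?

Fenule: With Orncor and Sylbry, Fenule is earned (Rule 2). [1 rule application]
Orblam: With Orncor and Sylbry, Fenule is earned (Rule 2). With Paxtov, Orncor, and Fenule, Renlio is earned (Rule 3). With Renlio and Paxtov, Ashwyn is earned (Rule 8). With Renlio and Ashwyn, Orblam is earned (Rule 1). [4 rule applications]
Fenule needs fewer.

Fenule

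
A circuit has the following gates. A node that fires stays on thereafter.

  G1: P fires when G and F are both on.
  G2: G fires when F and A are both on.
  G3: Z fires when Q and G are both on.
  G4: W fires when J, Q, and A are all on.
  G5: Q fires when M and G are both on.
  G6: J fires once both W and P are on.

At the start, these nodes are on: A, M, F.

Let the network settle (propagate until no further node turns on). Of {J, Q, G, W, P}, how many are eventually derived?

3

F and A are on, so G fires (G2).
M and G are on, so Q fires (G5).
G and F are on, so P fires (G1).
J would need W and P (G6), but W never turns on.
Q: reached.
G: reached.
W would need J, Q, and A (G4), but J never turns on.
P: reached.
Reached: Q, G, and P — 3 of the 5.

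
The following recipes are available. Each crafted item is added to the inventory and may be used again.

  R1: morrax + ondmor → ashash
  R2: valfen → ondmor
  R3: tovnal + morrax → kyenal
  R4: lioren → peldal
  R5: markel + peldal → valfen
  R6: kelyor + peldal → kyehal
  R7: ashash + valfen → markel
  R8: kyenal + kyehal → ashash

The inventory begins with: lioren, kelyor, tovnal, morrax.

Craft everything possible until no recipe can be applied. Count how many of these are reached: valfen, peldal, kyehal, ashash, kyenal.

4

lioren → peldal (R4).
tovnal + morrax → kyenal (R3).
Using R6, kelyor and peldal make kyehal.
Using R8, kyenal and kyehal make ashash.
valfen would need markel and peldal (R5), but markel is never obtained.
peldal: reached.
kyehal: reached.
ashash: reached.
kyenal: reached.
Reached: peldal, kyehal, ashash, and kyenal — 4 of the 5.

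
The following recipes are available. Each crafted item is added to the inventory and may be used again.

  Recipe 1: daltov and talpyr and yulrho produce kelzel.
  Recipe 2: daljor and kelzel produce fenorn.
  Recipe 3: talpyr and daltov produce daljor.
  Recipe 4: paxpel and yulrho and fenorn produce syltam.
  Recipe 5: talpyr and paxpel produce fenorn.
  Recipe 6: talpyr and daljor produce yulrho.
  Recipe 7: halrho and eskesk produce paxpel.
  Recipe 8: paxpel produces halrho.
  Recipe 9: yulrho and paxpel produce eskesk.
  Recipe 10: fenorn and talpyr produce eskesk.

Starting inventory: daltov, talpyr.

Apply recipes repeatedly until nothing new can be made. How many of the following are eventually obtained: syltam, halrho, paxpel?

syltam would need paxpel, yulrho, and fenorn (Recipe 4), but paxpel is never obtained.
halrho would need paxpel (Recipe 8), but paxpel is never obtained.
paxpel would need halrho and eskesk (Recipe 7), but halrho is never obtained.
None of the 3 are reached.

0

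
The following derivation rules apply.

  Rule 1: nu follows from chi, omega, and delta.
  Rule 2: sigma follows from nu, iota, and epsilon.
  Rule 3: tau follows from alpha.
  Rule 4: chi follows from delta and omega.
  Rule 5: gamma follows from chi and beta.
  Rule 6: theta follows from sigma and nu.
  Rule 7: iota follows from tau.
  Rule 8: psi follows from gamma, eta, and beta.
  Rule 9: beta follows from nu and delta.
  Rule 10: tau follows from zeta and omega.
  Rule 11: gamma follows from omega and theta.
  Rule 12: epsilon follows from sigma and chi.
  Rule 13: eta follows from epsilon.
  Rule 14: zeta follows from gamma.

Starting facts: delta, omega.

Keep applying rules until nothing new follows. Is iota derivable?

Yes

delta and omega hold, so chi follows (Rule 4).
chi, omega, and delta hold, so nu follows (Rule 1).
nu and delta hold, so beta follows (Rule 9).
chi and beta hold, so gamma follows (Rule 5).
From gamma, Rule 14 gives zeta.
zeta and omega hold, so tau follows (Rule 10).
From tau, Rule 7 gives iota.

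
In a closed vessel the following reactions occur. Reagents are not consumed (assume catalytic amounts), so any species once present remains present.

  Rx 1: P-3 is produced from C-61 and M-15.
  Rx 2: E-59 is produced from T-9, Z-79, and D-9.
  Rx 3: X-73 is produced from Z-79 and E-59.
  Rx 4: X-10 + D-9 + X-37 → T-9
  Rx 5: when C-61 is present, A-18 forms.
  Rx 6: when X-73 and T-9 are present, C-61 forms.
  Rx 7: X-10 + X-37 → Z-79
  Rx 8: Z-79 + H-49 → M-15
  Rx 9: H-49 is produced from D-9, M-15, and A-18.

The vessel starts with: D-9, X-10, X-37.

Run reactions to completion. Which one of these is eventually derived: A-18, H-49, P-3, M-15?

X-10, D-9, and X-37 present → T-9 forms (Rx 4).
X-10 and X-37 present → Z-79 forms (Rx 7).
T-9, Z-79, and D-9 present → E-59 forms (Rx 2).
Z-79 and E-59 present → X-73 forms (Rx 3).
X-73 and T-9 present → C-61 forms (Rx 6).
C-61 present → A-18 forms (Rx 5).
M-15 would need Z-79 and H-49 (Rx 8), but H-49 never forms. P-3 would need C-61 and M-15 (Rx 1), but M-15 never forms. H-49 would need D-9, M-15, and A-18 (Rx 9), but M-15 never forms.

A-18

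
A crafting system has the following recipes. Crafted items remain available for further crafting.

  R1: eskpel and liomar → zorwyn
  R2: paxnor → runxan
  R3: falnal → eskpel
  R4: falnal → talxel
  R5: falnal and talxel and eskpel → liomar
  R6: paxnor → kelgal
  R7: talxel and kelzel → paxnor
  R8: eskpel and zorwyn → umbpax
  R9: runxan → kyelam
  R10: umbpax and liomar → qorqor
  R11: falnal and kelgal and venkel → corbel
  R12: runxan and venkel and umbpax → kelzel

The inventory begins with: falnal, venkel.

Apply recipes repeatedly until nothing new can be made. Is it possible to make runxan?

No

runxan would need paxnor (R2), but paxnor is never obtained.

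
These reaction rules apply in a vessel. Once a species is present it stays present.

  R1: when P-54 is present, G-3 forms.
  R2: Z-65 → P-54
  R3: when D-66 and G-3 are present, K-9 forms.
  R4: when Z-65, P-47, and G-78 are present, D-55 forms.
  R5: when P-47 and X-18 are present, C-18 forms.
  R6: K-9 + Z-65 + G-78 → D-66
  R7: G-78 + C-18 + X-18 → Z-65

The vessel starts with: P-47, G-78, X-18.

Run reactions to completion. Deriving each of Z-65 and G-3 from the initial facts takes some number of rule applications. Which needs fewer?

Z-65

Z-65: P-47 and X-18 present → C-18 forms (R5). G-78, C-18, and X-18 present → Z-65 forms (R7). [2 rule applications]
G-3: P-47 and X-18 present → C-18 forms (R5). G-78, C-18, and X-18 present → Z-65 forms (R7). Z-65 present → P-54 forms (R2). P-54 present → G-3 forms (R1). [4 rule applications]
Z-65 needs fewer.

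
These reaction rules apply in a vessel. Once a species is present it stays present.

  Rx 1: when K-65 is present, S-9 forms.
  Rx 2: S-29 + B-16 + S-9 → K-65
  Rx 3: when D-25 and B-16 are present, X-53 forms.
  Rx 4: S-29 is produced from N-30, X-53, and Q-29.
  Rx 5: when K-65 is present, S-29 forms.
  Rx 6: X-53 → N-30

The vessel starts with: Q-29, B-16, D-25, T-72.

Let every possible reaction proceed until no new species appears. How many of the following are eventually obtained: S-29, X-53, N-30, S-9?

D-25 and B-16 present → X-53 forms (Rx 3).
X-53 present → N-30 forms (Rx 6).
N-30, X-53, and Q-29 present → S-29 forms (Rx 4).
S-29: reached.
X-53: reached.
N-30: reached.
S-9 would need K-65 (Rx 1), but K-65 never forms.
Reached: S-29, X-53, and N-30 — 3 of the 4.

3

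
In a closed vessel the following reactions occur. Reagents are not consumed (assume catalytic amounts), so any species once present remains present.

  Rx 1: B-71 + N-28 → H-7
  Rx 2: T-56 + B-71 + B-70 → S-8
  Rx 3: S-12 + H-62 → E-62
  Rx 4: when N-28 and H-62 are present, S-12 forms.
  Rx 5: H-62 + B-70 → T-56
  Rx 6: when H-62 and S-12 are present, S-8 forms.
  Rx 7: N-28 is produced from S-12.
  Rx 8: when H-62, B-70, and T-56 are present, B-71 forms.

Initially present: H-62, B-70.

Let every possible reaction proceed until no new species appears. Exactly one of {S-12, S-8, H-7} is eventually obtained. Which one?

S-8

H-62 and B-70 present → T-56 forms (Rx 5).
H-62, B-70, and T-56 present → B-71 forms (Rx 8).
T-56, B-71, and B-70 present → S-8 forms (Rx 2).
H-7 would need B-71 and N-28 (Rx 1), but N-28 never forms. S-12 would need N-28 and H-62 (Rx 4), but N-28 never forms.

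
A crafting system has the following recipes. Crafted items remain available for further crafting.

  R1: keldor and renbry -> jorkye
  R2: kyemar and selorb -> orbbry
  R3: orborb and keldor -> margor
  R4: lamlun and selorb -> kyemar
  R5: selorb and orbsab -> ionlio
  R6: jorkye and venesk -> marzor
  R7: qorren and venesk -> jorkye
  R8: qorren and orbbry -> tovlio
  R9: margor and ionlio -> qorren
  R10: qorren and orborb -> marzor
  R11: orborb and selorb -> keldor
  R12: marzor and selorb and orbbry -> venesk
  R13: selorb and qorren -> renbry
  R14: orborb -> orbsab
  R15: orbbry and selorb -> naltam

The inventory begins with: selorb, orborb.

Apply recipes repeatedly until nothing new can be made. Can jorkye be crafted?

orborb -> orbsab (R14).
orborb and selorb -> keldor (R11).
Using R5, selorb and orbsab make ionlio.
Using R3, orborb and keldor make margor.
Using R9, margor and ionlio make qorren.
Using R13, selorb and qorren make renbry.
Using R1, keldor and renbry make jorkye.

Yes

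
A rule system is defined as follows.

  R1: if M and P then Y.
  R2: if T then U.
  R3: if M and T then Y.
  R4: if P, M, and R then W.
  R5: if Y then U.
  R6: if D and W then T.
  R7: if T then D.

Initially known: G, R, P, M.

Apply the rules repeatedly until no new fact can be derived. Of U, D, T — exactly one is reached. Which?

U

From M and P, R1 gives Y.
Y holds, so U follows (R5).
T would need D and W (R6), but D is never established. D would need T (R7), but T is never established.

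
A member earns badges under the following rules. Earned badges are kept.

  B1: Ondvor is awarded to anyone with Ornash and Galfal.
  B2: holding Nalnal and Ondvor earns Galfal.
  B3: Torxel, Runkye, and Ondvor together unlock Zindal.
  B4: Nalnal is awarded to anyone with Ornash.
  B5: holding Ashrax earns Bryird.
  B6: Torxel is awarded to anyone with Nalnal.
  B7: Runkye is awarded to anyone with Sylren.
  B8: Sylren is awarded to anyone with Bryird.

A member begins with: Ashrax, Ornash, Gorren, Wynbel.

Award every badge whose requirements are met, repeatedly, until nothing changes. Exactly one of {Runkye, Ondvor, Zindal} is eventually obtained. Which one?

Runkye

With Ashrax, Bryird is earned (B5).
With Bryird, Sylren is earned (B8).
With Sylren, Runkye is earned (B7).
Zindal would need Torxel, Runkye, and Ondvor (B3), but Ondvor is never earned. Ondvor would need Ornash and Galfal (B1), but Galfal is never earned.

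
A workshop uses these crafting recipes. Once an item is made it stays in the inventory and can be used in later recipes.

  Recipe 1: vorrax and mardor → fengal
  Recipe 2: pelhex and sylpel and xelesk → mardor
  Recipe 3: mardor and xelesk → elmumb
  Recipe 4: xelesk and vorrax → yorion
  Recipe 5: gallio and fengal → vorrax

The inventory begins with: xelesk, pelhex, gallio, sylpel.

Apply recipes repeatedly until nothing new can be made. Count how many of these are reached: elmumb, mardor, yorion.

pelhex and sylpel and xelesk → mardor (Recipe 2).
Using Recipe 3, mardor and xelesk make elmumb.
elmumb: reached.
mardor: reached.
yorion would need xelesk and vorrax (Recipe 4), but vorrax is never obtained.
Reached: elmumb and mardor — 2 of the 3.

2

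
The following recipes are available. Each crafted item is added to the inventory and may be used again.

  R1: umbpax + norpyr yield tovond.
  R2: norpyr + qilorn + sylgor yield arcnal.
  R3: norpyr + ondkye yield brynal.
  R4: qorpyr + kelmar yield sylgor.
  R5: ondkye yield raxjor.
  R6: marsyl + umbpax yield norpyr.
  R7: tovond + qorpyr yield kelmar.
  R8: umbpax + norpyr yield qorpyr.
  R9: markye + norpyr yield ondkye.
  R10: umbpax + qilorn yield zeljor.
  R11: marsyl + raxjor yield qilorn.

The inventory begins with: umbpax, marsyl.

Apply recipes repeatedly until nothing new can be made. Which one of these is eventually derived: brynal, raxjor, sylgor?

sylgor

Using R6, marsyl and umbpax make norpyr.
Using R8, umbpax and norpyr make qorpyr.
umbpax + norpyr → tovond (R1).
Using R7, tovond and qorpyr make kelmar.
Using R4, qorpyr and kelmar make sylgor.
brynal would need norpyr and ondkye (R3), but ondkye is never obtained. raxjor would need ondkye (R5), but ondkye is never obtained.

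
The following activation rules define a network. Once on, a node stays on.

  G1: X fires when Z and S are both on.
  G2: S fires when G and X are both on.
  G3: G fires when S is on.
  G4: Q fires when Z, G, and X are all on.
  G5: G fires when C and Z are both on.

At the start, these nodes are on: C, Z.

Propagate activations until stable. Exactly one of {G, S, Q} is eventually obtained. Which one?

G

G5: C and Z on → G on.
Q would need Z, G, and X (G4), but X never turns on. S would need G and X (G2), but X never turns on.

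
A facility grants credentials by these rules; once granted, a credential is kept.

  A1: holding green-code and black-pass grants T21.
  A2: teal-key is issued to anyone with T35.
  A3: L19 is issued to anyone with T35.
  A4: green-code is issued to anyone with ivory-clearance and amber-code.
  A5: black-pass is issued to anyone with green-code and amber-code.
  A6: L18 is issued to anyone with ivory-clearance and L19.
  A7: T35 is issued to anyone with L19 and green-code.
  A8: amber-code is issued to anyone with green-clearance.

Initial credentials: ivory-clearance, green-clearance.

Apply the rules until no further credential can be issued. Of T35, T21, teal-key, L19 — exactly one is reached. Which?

T21

Holding green-clearance grants amber-code (A8).
Holding ivory-clearance and amber-code grants green-code (A4).
Holding green-code and amber-code grants black-pass (A5).
Holding green-code and black-pass grants T21 (A1).
teal-key would need T35 (A2), but T35 is never granted. L19 would need T35 (A3), but T35 is never granted. T35 would need L19 and green-code (A7), but L19 is never granted.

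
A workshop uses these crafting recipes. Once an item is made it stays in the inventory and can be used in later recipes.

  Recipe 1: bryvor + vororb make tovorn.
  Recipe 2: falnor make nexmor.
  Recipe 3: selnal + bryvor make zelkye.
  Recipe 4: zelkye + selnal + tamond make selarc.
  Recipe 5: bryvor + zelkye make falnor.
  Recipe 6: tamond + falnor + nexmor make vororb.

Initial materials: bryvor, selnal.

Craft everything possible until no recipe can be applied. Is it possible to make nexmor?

Yes

Using Recipe 3, selnal and bryvor make zelkye.
bryvor + zelkye → falnor (Recipe 5).
Using Recipe 2, falnor makes nexmor.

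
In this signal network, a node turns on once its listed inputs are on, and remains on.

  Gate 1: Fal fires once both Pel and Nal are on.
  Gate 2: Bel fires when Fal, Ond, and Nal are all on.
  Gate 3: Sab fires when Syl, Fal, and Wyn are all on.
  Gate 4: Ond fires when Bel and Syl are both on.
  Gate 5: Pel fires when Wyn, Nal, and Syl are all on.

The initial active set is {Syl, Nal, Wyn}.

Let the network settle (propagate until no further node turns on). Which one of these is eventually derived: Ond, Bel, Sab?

Sab

Wyn, Nal, and Syl are on, so Pel fires (Gate 5).
Gate 1: Pel and Nal on → Fal on.
Syl, Fal, and Wyn are on, so Sab fires (Gate 3).
Ond would need Bel and Syl (Gate 4), but Bel never turns on. Bel would need Fal, Ond, and Nal (Gate 2), but Ond never turns on.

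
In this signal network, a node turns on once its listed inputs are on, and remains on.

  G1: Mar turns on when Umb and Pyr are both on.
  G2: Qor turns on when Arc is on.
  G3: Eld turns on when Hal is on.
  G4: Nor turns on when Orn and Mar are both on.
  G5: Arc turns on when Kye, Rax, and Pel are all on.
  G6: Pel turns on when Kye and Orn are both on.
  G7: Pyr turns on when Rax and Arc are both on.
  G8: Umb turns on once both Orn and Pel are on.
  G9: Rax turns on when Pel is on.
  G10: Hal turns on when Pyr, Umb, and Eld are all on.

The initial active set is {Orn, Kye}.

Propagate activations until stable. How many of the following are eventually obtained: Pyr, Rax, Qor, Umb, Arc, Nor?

6

Kye and Orn are on, so Pel turns on (G6).
Orn and Pel are on, so Umb turns on (G8).
Pel is on, so Rax turns on (G9).
Kye, Rax, and Pel are on, so Arc turns on (G5).
G7: Rax and Arc on → Pyr on.
G2: Arc on → Qor on.
G1: Umb and Pyr on → Mar on.
Orn and Mar are on, so Nor turns on (G4).
Pyr: reached.
Rax: reached.
Qor: reached.
Umb: reached.
Arc: reached.
Nor: reached.
All 6 are reached.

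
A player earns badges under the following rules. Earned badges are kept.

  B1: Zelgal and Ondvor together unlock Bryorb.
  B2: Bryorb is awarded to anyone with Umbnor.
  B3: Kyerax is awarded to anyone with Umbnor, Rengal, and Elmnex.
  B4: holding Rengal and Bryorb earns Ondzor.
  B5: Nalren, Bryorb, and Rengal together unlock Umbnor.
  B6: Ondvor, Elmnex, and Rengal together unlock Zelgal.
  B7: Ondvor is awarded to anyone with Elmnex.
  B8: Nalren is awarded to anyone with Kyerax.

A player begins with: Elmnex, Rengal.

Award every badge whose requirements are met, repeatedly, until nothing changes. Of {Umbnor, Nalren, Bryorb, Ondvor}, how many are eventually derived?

2

With Elmnex, Ondvor is earned (B7).
With Ondvor, Elmnex, and Rengal, Zelgal is earned (B6).
With Zelgal and Ondvor, Bryorb is earned (B1).
Umbnor would need Nalren, Bryorb, and Rengal (B5), but Nalren is never earned.
Nalren would need Kyerax (B8), but Kyerax is never earned.
Bryorb: reached.
Ondvor: reached.
Reached: Bryorb and Ondvor — 2 of the 4.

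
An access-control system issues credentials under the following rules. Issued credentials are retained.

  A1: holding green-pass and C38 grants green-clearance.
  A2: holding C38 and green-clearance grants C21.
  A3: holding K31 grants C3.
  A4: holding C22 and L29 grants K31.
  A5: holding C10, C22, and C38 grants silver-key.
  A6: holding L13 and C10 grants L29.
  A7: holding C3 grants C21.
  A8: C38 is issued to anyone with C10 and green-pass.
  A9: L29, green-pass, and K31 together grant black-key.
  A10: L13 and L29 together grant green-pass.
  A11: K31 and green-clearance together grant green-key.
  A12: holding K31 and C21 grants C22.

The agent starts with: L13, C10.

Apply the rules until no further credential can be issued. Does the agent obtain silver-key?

silver-key would need C10, C22, and C38 (A5), but C22 is never granted.

No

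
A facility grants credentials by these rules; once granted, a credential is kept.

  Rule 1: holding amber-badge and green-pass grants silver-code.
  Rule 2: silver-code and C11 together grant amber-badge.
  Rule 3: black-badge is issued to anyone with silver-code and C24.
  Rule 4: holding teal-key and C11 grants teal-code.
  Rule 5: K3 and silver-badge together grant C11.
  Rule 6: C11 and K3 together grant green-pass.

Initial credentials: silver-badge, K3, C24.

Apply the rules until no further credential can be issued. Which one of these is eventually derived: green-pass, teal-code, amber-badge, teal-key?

Holding K3 and silver-badge grants C11 (Rule 5).
Holding C11 and K3 grants green-pass (Rule 6).
No rule produces teal-key, and it is not given. amber-badge would need silver-code and C11 (Rule 2), but silver-code is never granted. teal-code would need teal-key and C11 (Rule 4), but teal-key is never granted.

green-pass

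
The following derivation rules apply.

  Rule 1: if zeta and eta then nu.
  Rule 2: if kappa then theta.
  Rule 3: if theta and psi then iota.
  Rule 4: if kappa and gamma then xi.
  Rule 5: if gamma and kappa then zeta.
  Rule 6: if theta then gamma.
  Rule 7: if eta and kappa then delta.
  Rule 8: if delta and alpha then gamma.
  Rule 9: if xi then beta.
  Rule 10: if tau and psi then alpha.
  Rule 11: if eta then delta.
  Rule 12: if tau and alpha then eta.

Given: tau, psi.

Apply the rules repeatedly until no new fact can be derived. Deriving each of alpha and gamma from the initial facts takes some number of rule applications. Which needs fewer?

alpha: tau and psi hold, so alpha follows (Rule 10). [1 rule application]
gamma: From tau and psi, Rule 10 gives alpha. tau and alpha hold, so eta follows (Rule 12). From eta, Rule 11 gives delta. From delta and alpha, Rule 8 gives gamma. [4 rule applications]
alpha needs fewer.

alpha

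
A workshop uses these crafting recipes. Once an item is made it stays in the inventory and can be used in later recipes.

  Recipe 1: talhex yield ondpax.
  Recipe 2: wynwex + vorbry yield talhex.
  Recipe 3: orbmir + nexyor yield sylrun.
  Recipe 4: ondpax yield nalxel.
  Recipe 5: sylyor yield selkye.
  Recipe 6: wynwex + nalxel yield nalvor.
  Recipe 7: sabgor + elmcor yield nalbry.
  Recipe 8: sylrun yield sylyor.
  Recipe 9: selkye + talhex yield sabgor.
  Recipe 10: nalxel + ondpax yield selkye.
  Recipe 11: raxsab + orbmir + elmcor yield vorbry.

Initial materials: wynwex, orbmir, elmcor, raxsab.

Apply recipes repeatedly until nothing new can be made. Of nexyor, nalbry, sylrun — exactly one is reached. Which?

nalbry

Using Recipe 11, raxsab, orbmir, and elmcor make vorbry.
wynwex + vorbry → talhex (Recipe 2).
Using Recipe 1, talhex makes ondpax.
ondpax → nalxel (Recipe 4).
Using Recipe 10, nalxel and ondpax make selkye.
selkye + talhex → sabgor (Recipe 9).
Using Recipe 7, sabgor and elmcor make nalbry.
sylrun would need orbmir and nexyor (Recipe 3), but nexyor is never obtained. No rule produces nexyor, and it is not given.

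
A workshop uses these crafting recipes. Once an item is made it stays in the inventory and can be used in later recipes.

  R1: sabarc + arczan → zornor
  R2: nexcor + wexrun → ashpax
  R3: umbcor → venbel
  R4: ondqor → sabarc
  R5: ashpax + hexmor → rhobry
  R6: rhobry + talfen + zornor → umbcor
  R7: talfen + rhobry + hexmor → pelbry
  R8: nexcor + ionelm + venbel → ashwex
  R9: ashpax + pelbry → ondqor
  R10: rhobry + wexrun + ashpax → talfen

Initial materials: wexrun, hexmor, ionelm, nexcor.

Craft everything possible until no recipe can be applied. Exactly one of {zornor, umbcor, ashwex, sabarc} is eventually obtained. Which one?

nexcor + wexrun → ashpax (R2).
Using R5, ashpax and hexmor make rhobry.
rhobry + wexrun + ashpax → talfen (R10).
talfen + rhobry + hexmor → pelbry (R7).
ashpax + pelbry → ondqor (R9).
Using R4, ondqor makes sabarc.
zornor would need sabarc and arczan (R1), but arczan is never obtained. ashwex would need nexcor, ionelm, and venbel (R8), but venbel is never obtained. umbcor would need rhobry, talfen, and zornor (R6), but zornor is never obtained.

sabarc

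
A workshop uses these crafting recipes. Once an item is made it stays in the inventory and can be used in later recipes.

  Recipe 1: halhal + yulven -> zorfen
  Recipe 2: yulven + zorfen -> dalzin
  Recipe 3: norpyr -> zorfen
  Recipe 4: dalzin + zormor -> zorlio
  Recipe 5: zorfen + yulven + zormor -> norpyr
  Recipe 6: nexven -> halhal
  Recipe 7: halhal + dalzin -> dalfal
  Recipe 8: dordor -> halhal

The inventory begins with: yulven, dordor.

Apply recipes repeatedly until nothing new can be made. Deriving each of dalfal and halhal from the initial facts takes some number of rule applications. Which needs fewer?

halhal: dordor -> halhal (Recipe 8). [1 rule application]
dalfal: dordor -> halhal (Recipe 8). halhal + yulven -> zorfen (Recipe 1). yulven + zorfen -> dalzin (Recipe 2). halhal + dalzin -> dalfal (Recipe 7). [4 rule applications]
halhal needs fewer.

halhal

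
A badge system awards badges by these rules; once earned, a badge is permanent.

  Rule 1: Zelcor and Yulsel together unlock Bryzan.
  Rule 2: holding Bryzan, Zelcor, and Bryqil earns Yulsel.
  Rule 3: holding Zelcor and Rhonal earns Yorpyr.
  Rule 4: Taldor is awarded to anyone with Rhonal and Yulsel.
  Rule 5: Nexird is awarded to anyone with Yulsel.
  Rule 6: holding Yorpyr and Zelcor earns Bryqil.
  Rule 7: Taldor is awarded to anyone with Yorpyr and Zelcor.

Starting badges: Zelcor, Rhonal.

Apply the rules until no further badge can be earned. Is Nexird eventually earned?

No

Nexird would need Yulsel (Rule 5), but Yulsel is never earned.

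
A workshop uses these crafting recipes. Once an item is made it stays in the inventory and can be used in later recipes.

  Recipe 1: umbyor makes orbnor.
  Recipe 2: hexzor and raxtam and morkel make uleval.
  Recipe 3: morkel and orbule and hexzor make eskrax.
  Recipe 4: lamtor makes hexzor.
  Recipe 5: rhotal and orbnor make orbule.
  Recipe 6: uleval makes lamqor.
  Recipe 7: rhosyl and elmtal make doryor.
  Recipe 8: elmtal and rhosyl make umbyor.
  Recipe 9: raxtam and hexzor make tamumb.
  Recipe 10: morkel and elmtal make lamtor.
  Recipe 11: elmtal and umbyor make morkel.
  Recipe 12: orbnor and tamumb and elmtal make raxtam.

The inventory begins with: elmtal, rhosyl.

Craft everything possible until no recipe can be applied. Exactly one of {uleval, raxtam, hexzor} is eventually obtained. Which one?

Using Recipe 8, elmtal and rhosyl make umbyor.
elmtal and umbyor → morkel (Recipe 11).
morkel and elmtal → lamtor (Recipe 10).
Using Recipe 4, lamtor makes hexzor.
raxtam would need orbnor, tamumb, and elmtal (Recipe 12), but tamumb is never obtained. uleval would need hexzor, raxtam, and morkel (Recipe 2), but raxtam is never obtained.

hexzor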